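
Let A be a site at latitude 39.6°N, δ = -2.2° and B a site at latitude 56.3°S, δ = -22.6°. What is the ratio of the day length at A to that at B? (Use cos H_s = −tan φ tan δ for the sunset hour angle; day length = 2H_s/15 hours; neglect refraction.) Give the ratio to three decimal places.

0.686

A: H_s = arccos(−tan 39.6° · tan -2.2°) = 88.18°, so 2H_s/15 = 11.7573 h.
B: H_s = arccos(−tan -56.3° · tan -22.6°) = 128.62°, so 2H_s/15 = 17.1493 h.
Ratio A/B = 11.7573 / 17.1493 = 0.6856.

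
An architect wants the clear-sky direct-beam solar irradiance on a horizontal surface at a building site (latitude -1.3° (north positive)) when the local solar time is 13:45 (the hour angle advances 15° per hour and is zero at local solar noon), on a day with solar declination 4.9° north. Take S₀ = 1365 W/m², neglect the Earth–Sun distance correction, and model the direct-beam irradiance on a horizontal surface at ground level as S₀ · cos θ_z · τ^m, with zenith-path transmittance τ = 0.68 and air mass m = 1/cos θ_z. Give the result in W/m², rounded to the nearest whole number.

789 W/m²

Hour angle H = 15° × (13.75 − 12) = 26.25°.
cos θ_z = sin(-1.3°) sin(4.9°) + cos(-1.3°) cos(4.9°) cos(26.25°) = -0.0019 + 0.8934 = 0.8915.
Air mass m = 1/cos θ_z = 1/0.8915 = 1.122; τ^m = 0.68^1.122 = 0.6487.
Surface direct beam = 1365 × 0.8915 × 0.6487 = 789.40 W/m².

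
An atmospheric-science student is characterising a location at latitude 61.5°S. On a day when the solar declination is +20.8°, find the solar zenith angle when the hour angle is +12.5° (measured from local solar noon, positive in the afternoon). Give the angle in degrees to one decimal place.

cos θ_z = sin φ sin δ + cos φ cos δ cos H = (-0.8788)(0.3551) + (0.4772)(0.9348)(0.9763) = 0.1235.
θ_z = arccos(0.1235) = 82.91°.

82.9°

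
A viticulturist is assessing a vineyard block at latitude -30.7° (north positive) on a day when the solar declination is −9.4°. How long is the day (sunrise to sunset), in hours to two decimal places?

12.75 hours

cos H_s = −tan(-30.7°) · tan(-9.4°) = -0.0983, so H_s = arccos(-0.0983) = 95.64°.
Day length = 2 H_s / 15° h⁻¹ = 191.28° / 15 = 12.752 h.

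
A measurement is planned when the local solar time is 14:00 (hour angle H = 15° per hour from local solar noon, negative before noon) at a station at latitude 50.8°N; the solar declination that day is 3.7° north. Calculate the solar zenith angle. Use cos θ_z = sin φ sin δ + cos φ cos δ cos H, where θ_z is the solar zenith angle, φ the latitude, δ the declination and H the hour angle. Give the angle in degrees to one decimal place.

Hour angle H = 15° × (14 − 12) = 30.00°.
cos θ_z = sin(50.8°) sin(3.7°) + cos(50.8°) cos(3.7°) cos(30.00°) = 0.0500 + 0.5462 = 0.5962.
θ_z = arccos(0.5962) = 53.40°.

53.4°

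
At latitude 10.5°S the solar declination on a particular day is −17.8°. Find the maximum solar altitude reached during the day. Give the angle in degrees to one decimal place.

82.7°

At local solar noon the hour angle is zero, so the elevation is 90° − |φ − δ| = 90° − |-10.5° − (-17.8°)| = 90° − 7.3° = 82.7°.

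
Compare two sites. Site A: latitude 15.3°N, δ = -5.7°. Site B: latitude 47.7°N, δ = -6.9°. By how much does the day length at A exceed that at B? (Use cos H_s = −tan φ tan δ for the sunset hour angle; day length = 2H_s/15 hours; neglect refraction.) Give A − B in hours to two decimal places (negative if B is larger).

A: H_s = arccos(−tan 15.3° · tan -5.7°) = 88.44°, so 2H_s/15 = 11.7920 h.
B: H_s = arccos(−tan 47.7° · tan -6.9°) = 82.36°, so 2H_s/15 = 10.9813 h.
A − B = 11.7920 − 10.9813 = 0.8107 h.

+0.81 h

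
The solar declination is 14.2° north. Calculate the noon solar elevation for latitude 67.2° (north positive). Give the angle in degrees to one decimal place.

37.0°

At local solar noon the hour angle is zero, so the elevation is 90° − |φ − δ| = 90° − |67.2° − (14.2°)| = 90° − 53.0° = 37.0°.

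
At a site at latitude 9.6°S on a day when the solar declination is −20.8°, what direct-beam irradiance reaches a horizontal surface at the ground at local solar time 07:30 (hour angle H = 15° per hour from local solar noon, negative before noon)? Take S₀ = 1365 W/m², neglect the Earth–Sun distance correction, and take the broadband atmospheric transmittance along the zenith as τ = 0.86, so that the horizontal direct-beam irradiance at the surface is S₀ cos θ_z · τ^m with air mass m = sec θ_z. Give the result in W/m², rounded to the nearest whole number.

390 W/m²

Hour angle H = 15° × (7.5 − 12) = -67.50°.
cos θ_z = sin(-9.6°) sin(-20.8°) + cos(-9.6°) cos(-20.8°) cos(-67.50°) = 0.0592 + 0.3527 = 0.4119.
Air mass m = 1/cos θ_z = 1/0.4119 = 2.428; τ^m = 0.86^2.428 = 0.6934.
Surface direct beam = 1365 × 0.4119 × 0.6934 = 389.86 W/m².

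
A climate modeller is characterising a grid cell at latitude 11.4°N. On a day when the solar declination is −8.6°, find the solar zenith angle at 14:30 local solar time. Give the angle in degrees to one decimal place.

Hour angle H = 15° × (14.5 − 12) = 37.50°.
cos θ_z = sin φ sin δ + cos φ cos δ cos H = (0.1977)(-0.1495) + (0.9803)(0.9888)(0.7934) = 0.7395.
θ_z = arccos(0.7395) = 42.31°.

42.3°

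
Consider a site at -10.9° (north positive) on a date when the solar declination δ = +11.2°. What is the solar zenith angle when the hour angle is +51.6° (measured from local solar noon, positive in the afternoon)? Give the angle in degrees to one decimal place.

55.8°

cos θ_z = sin(-10.9°) sin(11.2°) + cos(-10.9°) cos(11.2°) cos(51.60°) = -0.0367 + 0.5983 = 0.5616.
θ_z = arccos(0.5616) = 55.83°.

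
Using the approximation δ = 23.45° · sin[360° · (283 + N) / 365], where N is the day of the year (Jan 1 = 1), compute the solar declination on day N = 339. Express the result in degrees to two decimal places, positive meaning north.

360 × (283 + 339) / 365 = 613.479°; sin(613.479°) = -0.9587.
δ = 23.45 × -0.9587 = -22.482° ≈ -22.48°.

-22.48°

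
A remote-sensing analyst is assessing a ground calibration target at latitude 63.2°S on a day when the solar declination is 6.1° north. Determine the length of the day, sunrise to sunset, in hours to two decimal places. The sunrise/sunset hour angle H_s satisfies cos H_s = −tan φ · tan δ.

−tan φ tan δ = −(-1.9797)(0.1069) = 0.2116; H_s = arccos(0.2116) = 77.78°.
Day length = 2 H_s / 15° h⁻¹ = 155.56° / 15 = 10.371 h.

10.37 hours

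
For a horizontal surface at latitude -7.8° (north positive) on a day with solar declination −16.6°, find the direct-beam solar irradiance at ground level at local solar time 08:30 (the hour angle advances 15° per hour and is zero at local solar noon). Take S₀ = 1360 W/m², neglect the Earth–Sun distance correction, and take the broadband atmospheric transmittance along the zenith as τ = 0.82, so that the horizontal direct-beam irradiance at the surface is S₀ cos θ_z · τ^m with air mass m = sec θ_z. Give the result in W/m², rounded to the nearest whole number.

608 W/m²

Hour angle H = 15° × (8.5 − 12) = -52.50°.
cos θ_z = sin φ sin δ + cos φ cos δ cos H = (-0.1357)(-0.2857) + (0.9907)(0.9583)(0.6088) = 0.6168.
Air mass m = 1/cos θ_z = 1/0.6168 = 1.621; τ^m = 0.82^1.621 = 0.7249.
Surface direct beam = 1360 × 0.6168 × 0.7249 = 608.08 W/m².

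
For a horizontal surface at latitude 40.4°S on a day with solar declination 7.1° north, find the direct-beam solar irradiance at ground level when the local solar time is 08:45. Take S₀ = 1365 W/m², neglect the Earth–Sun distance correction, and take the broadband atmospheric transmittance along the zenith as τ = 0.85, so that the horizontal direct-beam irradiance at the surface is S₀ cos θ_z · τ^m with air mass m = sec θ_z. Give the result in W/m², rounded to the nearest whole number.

Hour angle H = 15° × (8.75 − 12) = -48.75°.
cos θ_z = sin φ sin δ + cos φ cos δ cos H = (-0.6481)(0.1236) + (0.7615)(0.9923)(0.6593) = 0.4181.
Air mass m = 1/cos θ_z = 1/0.4181 = 2.392; τ^m = 0.85^2.392 = 0.6779.
Surface direct beam = 1365 × 0.4181 × 0.6779 = 386.88 W/m².

387 W/m²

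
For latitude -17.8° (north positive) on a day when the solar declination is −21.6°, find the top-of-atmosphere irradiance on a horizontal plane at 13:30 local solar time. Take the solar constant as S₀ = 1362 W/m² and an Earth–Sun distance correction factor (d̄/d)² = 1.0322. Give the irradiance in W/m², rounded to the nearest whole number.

Hour angle H = 15° × (13.5 − 12) = 22.50°.
cos θ_z = sin(-17.8°) sin(-21.6°) + cos(-17.8°) cos(-21.6°) cos(22.50°) = 0.1125 + 0.8179 = 0.9304.
Top-of-atmosphere irradiance = S₀ (d̄/d)² cos θ_z = 1362 × 1.0322 × 0.9304 = 1308.01 W/m².

1308 W/m²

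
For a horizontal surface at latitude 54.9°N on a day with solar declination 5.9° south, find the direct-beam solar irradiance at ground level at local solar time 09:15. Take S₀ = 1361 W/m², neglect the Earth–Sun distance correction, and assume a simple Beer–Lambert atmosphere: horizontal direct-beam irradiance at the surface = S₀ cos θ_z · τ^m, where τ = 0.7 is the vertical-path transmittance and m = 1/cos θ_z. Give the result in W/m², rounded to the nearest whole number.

Hour angle H = 15° × (9.25 − 12) = -41.25°.
cos θ_z = sin(54.9°) sin(-5.9°) + cos(54.9°) cos(-5.9°) cos(-41.25°) = -0.0841 + 0.4300 = 0.3459.
Air mass m = 1/cos θ_z = 1/0.3459 = 2.891; τ^m = 0.7^2.891 = 0.3566.
Surface direct beam = 1361 × 0.3459 × 0.3566 = 167.88 W/m².

168 W/m²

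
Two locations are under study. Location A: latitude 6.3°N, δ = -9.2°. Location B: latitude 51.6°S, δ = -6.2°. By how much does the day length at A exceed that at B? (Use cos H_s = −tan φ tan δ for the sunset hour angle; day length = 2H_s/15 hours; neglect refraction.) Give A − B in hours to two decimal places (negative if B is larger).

A: H_s = arccos(−tan 6.3° · tan -9.2°) = 88.98°, so 2H_s/15 = 11.8640 h.
B: H_s = arccos(−tan -51.6° · tan -6.2°) = 97.88°, so 2H_s/15 = 13.0507 h.
A − B = 11.8640 − 13.0507 = -1.1867 h.

-1.19 h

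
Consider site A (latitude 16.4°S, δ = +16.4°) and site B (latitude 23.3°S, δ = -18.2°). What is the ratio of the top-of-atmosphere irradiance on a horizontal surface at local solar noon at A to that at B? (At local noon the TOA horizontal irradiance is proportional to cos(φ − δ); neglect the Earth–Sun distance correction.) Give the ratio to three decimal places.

A: cos θ_z = cos(-16.4° − (16.4°)) = 0.8406.
B: cos θ_z = cos(-23.3° − (-18.2°)) = 0.9960.
Ratio A/B = 0.8406 / 0.9960 = 0.8440.

0.844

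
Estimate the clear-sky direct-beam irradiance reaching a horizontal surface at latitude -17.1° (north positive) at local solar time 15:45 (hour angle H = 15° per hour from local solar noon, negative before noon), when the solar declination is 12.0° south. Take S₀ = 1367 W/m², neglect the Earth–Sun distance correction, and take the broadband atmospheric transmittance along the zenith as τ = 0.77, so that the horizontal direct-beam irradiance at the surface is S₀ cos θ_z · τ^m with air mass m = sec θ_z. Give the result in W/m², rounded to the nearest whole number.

Hour angle H = 15° × (15.75 − 12) = 56.25°.
With φ = -17.1°, δ = -12.0°, H = 56.25°: sin φ sin δ = 0.0611, cos φ cos δ cos H = 0.5194, so cos θ_z = 0.5805.
Air mass m = 1/cos θ_z = 1/0.5805 = 1.723; τ^m = 0.77^1.723 = 0.6374.
Surface direct beam = 1367 × 0.5805 × 0.6374 = 505.80 W/m².

506 W/m²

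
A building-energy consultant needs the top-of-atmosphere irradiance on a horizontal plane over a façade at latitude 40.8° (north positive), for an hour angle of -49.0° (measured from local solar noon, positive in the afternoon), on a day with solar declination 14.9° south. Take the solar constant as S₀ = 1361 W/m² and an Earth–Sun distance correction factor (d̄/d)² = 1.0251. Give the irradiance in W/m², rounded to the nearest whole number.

435 W/m²

cos θ_z = sin φ sin δ + cos φ cos δ cos H = (0.6534)(-0.2571) + (0.7570)(0.9664)(0.6561) = 0.3120.
Top-of-atmosphere irradiance = S₀ (d̄/d)² cos θ_z = 1361 × 1.0251 × 0.3120 = 435.29 W/m².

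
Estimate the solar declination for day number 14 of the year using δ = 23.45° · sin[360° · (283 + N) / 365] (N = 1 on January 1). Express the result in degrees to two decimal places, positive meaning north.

360 × (283 + 14) / 365 = 292.932°; sin(292.932°) = -0.9210.
δ = 23.45 × -0.9210 = -21.597° ≈ -21.60°.

-21.60°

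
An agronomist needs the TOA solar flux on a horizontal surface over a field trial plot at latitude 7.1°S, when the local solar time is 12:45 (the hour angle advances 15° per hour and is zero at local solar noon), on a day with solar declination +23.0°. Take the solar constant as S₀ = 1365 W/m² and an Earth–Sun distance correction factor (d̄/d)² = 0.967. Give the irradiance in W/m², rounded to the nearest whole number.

Hour angle H = 15° × (12.75 − 12) = 11.25°.
cos θ_z = sin φ sin δ + cos φ cos δ cos H = (-0.1236)(0.3907) + (0.9923)(0.9205)(0.9808) = 0.8476.
Top-of-atmosphere irradiance = S₀ (d̄/d)² cos θ_z = 1365 × 0.967 × 0.8476 = 1118.79 W/m².

1119 W/m²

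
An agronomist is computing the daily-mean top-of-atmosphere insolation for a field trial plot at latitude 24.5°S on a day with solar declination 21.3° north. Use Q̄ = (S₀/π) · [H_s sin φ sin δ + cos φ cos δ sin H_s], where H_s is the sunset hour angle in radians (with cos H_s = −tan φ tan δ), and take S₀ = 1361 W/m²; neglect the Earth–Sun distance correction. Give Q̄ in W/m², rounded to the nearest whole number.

cos H_s = −tan(-24.5°) · tan(21.3°) = 0.1777, so H_s = arccos(0.1777) = 79.76°. In radians, H_s = 1.3921.
H_s sin φ sin δ = 1.3921 × -0.4147 × 0.3633 = -0.2097.
cos φ cos δ sin H_s = 0.9100 × 0.9317 × 0.9841 = 0.8344.
Q̄ = (1361/π) × (-0.2097 + 0.8344) = 433.22 × 0.6247 = 270.63 W/m².

271 W/m²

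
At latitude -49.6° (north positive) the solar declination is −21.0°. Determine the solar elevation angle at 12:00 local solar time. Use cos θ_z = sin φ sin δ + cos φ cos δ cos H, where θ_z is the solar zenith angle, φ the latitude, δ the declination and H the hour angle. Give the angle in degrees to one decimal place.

Hour angle H = 15° × (12 − 12) = 0.00°.
cos θ_z = sin φ sin δ + cos φ cos δ cos H = (-0.7615)(-0.3584) + (0.6481)(0.9336)(1.0000) = 0.8780.
θ_z = arccos(0.8780) = 28.60°, so the elevation is 90° − 28.60° = 61.40°.

61.4°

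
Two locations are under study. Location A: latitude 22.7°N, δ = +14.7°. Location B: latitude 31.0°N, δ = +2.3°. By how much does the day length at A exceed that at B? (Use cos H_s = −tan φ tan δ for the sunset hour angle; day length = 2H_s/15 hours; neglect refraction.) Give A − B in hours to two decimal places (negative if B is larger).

A: H_s = arccos(−tan 22.7° · tan 14.7°) = 96.30°, so 2H_s/15 = 12.8400 h.
B: H_s = arccos(−tan 31.0° · tan 2.3°) = 91.38°, so 2H_s/15 = 12.1840 h.
A − B = 12.8400 − 12.1840 = 0.6560 h.

+0.66 h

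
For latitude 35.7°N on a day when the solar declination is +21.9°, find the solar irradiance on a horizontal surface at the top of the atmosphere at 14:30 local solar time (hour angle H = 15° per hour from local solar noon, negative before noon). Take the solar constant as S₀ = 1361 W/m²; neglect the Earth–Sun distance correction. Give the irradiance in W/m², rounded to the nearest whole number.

1110 W/m²

Hour angle H = 15° × (14.5 − 12) = 37.50°.
With φ = 35.7°, δ = 21.9°, H = 37.50°: sin φ sin δ = 0.2177, cos φ cos δ cos H = 0.5978, so cos θ_z = 0.8155.
Top-of-atmosphere irradiance = S₀ cos θ_z = 1361 × 0.8155 = 1109.90 W/m².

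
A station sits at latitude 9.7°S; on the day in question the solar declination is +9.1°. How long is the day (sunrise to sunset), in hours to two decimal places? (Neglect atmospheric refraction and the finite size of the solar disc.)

11.79 hours

−tan φ tan δ = −(-0.1709)(0.1602) = 0.0274; H_s = arccos(0.0274) = 88.43°.
Day length = 2 H_s / 15° h⁻¹ = 176.86° / 15 = 11.791 h.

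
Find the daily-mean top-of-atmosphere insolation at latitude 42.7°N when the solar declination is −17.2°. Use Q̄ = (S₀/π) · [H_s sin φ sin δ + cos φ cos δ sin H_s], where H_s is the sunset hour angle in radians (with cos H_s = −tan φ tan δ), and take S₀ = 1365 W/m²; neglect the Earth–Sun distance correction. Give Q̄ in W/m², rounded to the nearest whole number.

−tan φ tan δ = −(0.9228)(-0.3096) = 0.2857; H_s = arccos(0.2857) = 73.40°. In radians, H_s = 1.2811.
H_s sin φ sin δ = 1.2811 × 0.6782 × -0.2957 = -0.2569.
cos φ cos δ sin H_s = 0.7349 × 0.9553 × 0.9583 = 0.6728.
Q̄ = (1365/π) × (-0.2569 + 0.6728) = 434.49 × 0.4159 = 180.70 W/m².

181 W/m²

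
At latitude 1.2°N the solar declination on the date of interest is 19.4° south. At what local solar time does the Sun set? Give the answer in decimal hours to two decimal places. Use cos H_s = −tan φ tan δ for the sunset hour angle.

17.97 h

−tan φ tan δ = −(0.0209)(-0.3522) = 0.0074; H_s = arccos(0.0074) = 89.58°.
Sunset is at 12 + H_s/15 = 12 + 5.972 = 17.972 h local solar time.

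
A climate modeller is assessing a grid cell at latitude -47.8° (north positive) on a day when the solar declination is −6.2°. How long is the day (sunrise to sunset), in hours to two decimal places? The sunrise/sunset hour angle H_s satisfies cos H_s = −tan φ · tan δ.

cos H_s = −tan(-47.8°) · tan(-6.2°) = -0.1198, so H_s = arccos(-0.1198) = 96.88°.
Day length = 2 H_s / 15° h⁻¹ = 193.76° / 15 = 12.917 h.

12.92 hours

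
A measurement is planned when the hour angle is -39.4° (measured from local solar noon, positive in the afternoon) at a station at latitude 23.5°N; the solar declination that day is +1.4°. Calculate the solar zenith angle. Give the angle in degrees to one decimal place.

44.1°

cos θ_z = sin(23.5°) sin(1.4°) + cos(23.5°) cos(1.4°) cos(-39.40°) = 0.0097 + 0.7084 = 0.7181.
θ_z = arccos(0.7181) = 44.10°.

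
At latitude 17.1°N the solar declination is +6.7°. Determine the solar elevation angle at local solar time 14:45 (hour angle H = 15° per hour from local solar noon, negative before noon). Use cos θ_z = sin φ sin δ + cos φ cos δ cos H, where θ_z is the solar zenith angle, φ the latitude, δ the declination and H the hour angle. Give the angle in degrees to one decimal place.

Hour angle H = 15° × (14.75 − 12) = 41.25°.
cos θ_z = sin φ sin δ + cos φ cos δ cos H = (0.2940)(0.1167) + (0.9558)(0.9932)(0.7518) = 0.7480.
θ_z = arccos(0.7480) = 41.58°, so the elevation is 90° − 41.58° = 48.42°.

48.4°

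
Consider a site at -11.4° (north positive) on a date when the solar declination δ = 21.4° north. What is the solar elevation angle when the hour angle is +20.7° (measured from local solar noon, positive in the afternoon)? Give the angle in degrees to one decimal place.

51.4°

cos θ_z = sin φ sin δ + cos φ cos δ cos H = (-0.1977)(0.3649) + (0.9803)(0.9311)(0.9354) = 0.7817.
θ_z = arccos(0.7817) = 38.58°, so the elevation is 90° − 38.58° = 51.42°.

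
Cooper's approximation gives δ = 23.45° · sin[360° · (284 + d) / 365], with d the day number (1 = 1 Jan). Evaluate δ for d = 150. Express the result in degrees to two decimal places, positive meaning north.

360 × (284 + 150) / 365 = 428.055°; sin(428.055°) = 0.9275.
δ = 23.45 × 0.9275 = 21.750° ≈ +21.75°.

+21.75°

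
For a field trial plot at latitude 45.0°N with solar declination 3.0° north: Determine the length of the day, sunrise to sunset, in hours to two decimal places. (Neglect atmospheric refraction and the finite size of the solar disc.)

12.40 hours

The sunset hour angle satisfies cos H_s = −tan φ tan δ = -0.0524, giving H_s = 93.00°.
Day length = 2 H_s / 15° h⁻¹ = 186.00° / 15 = 12.400 h.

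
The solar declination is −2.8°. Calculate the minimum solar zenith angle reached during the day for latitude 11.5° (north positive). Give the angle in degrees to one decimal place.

14.3°

At local solar noon the hour angle is zero, so the zenith angle is |φ − δ| = |11.5° − (-2.8°)| = 14.3°.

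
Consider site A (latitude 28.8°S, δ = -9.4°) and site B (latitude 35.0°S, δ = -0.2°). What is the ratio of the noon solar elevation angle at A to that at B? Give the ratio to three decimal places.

A: 90° − |-28.8 − (-9.4)| = 70.60°.
B: 90° − |-35.0 − (-0.2)| = 55.20°.
Ratio A/B = 70.6000 / 55.2000 = 1.2790.

1.279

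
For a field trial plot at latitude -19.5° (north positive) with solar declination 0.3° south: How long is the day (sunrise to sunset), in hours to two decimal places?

12.01 hours

−tan φ tan δ = −(-0.3541)(-0.0052) = -0.0018; H_s = arccos(-0.0018) = 90.10°.
Day length = 2 H_s / 15° h⁻¹ = 180.20° / 15 = 12.013 h.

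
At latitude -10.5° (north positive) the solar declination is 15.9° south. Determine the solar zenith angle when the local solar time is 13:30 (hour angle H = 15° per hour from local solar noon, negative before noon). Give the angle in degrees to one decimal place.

22.5°

Hour angle H = 15° × (13.5 − 12) = 22.50°.
With φ = -10.5°, δ = -15.9°, H = 22.50°: sin φ sin δ = 0.0499, cos φ cos δ cos H = 0.8737, so cos θ_z = 0.9236.
θ_z = arccos(0.9236) = 22.54°.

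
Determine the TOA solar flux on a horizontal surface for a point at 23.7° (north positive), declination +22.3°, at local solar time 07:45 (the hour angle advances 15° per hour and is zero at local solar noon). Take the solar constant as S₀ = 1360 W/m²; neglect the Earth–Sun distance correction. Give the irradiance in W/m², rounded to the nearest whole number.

Hour angle H = 15° × (7.75 − 12) = -63.75°.
cos θ_z = sin(23.7°) sin(22.3°) + cos(23.7°) cos(22.3°) cos(-63.75°) = 0.1525 + 0.3747 = 0.5272.
Top-of-atmosphere irradiance = S₀ cos θ_z = 1360 × 0.5272 = 716.99 W/m².

717 W/m²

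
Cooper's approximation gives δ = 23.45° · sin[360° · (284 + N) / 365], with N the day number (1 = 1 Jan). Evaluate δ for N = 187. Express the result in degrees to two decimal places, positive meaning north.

+22.70°

360 × (284 + 187) / 365 = 464.548°; sin(464.548°) = 0.9679.
δ = 23.45 × 0.9679 = 22.697° ≈ +22.70°.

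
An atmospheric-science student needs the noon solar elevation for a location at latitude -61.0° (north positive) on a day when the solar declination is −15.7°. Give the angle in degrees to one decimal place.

44.7°

At local solar noon the hour angle is zero, so the elevation is 90° − |φ − δ| = 90° − |-61.0° − (-15.7°)| = 90° − 45.3° = 44.7°.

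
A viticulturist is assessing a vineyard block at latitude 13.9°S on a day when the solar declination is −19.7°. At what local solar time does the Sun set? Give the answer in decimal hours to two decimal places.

The sunset hour angle satisfies cos H_s = −tan φ tan δ = -0.0886, giving H_s = 95.08°.
Sunset is at 12 + H_s/15 = 12 + 6.339 = 18.339 h local solar time.

18.34 h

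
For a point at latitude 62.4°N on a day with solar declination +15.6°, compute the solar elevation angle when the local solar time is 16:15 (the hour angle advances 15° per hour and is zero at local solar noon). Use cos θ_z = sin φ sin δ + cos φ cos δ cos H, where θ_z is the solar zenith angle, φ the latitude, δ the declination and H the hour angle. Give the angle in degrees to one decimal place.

Hour angle H = 15° × (16.25 − 12) = 63.75°.
With φ = 62.4°, δ = 15.6°, H = 63.75°: sin φ sin δ = 0.2383, cos φ cos δ cos H = 0.1974, so cos θ_z = 0.4357.
θ_z = arccos(0.4357) = 64.17°, so the elevation is 90° − 64.17° = 25.83°.

25.8°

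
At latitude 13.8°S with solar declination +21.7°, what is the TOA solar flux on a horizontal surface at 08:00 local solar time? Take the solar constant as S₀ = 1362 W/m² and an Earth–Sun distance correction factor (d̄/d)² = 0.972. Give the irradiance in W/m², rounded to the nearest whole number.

481 W/m²

Hour angle H = 15° × (8 − 12) = -60.00°.
cos θ_z = sin(-13.8°) sin(21.7°) + cos(-13.8°) cos(21.7°) cos(-60.00°) = -0.0882 + 0.4512 = 0.3630.
Top-of-atmosphere irradiance = S₀ (d̄/d)² cos θ_z = 1362 × 0.972 × 0.3630 = 480.56 W/m².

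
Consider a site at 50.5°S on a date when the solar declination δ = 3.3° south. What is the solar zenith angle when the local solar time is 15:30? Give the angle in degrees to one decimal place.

Hour angle H = 15° × (15.5 − 12) = 52.50°.
With φ = -50.5°, δ = -3.3°, H = 52.50°: sin φ sin δ = 0.0444, cos φ cos δ cos H = 0.3866, so cos θ_z = 0.4310.
θ_z = arccos(0.4310) = 64.47°.

64.5°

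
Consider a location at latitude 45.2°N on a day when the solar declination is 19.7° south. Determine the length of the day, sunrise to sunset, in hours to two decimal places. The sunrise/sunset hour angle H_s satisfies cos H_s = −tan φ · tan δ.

The sunset hour angle satisfies cos H_s = −tan φ tan δ = 0.3606, giving H_s = 68.86°.
Day length = 2 H_s / 15° h⁻¹ = 137.72° / 15 = 9.181 h.

9.18 hours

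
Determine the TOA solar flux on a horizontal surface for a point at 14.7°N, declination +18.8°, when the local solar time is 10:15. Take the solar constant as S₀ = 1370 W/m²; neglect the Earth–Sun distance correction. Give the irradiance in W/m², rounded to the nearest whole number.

1237 W/m²

Hour angle H = 15° × (10.25 − 12) = -26.25°.
cos θ_z = sin φ sin δ + cos φ cos δ cos H = (0.2538)(0.3223) + (0.9673)(0.9466)(0.8969) = 0.9030.
Top-of-atmosphere irradiance = S₀ cos θ_z = 1370 × 0.9030 = 1237.11 W/m².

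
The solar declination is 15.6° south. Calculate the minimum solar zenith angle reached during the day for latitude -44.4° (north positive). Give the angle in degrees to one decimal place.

28.8°

At local solar noon the hour angle is zero, so the zenith angle is |φ − δ| = |-44.4° − (-15.6°)| = 28.8°.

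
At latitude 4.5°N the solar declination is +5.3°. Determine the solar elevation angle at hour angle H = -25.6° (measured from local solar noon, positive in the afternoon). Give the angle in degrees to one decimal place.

With φ = 4.5°, δ = 5.3°, H = -25.60°: sin φ sin δ = 0.0072, cos φ cos δ cos H = 0.8952, so cos θ_z = 0.9024.
θ_z = arccos(0.9024) = 25.52°, so the elevation is 90° − 25.52° = 64.48°.

64.5°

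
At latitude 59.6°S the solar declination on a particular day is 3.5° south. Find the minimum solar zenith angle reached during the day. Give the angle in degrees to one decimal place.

At local solar noon the hour angle is zero, so the zenith angle is |φ − δ| = |-59.6° − (-3.5°)| = 56.1°.

56.1°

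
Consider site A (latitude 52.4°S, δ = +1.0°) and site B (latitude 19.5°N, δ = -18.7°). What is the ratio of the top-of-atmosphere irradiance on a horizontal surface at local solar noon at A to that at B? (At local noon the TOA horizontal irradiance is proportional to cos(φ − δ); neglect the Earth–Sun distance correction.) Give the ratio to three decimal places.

A: cos θ_z = cos(-52.4° − (1.0°)) = 0.5962.
B: cos θ_z = cos(19.5° − (-18.7°)) = 0.7859.
Ratio A/B = 0.5962 / 0.7859 = 0.7586.

0.759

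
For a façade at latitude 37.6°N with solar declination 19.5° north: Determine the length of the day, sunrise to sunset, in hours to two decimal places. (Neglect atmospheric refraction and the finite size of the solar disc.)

14.11 hours

−tan φ tan δ = −(0.7701)(0.3541) = -0.2727; H_s = arccos(-0.2727) = 105.82°.
Day length = 2 H_s / 15° h⁻¹ = 211.64° / 15 = 14.109 h.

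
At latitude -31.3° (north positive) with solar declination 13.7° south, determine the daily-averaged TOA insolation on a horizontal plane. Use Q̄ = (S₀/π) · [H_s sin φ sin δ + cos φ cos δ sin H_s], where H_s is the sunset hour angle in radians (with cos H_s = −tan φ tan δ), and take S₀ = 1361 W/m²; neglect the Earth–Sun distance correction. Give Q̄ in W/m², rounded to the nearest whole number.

447 W/m²

cos H_s = −tan(-31.3°) · tan(-13.7°) = -0.1482, so H_s = arccos(-0.1482) = 98.52°. In radians, H_s = 1.7195.
H_s sin φ sin δ = 1.7195 × -0.5195 × -0.2368 = 0.2115.
cos φ cos δ sin H_s = 0.8545 × 0.9715 × 0.9890 = 0.8210.
Q̄ = (1361/π) × (0.2115 + 0.8210) = 433.22 × 1.0325 = 447.30 W/m².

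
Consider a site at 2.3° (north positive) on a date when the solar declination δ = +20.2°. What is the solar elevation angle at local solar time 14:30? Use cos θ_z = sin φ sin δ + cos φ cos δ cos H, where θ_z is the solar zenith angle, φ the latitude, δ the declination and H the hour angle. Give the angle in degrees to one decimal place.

Hour angle H = 15° × (14.5 − 12) = 37.50°.
cos θ_z = sin(2.3°) sin(20.2°) + cos(2.3°) cos(20.2°) cos(37.50°) = 0.0139 + 0.7440 = 0.7579.
θ_z = arccos(0.7579) = 40.72°, so the elevation is 90° − 40.72° = 49.28°.

49.3°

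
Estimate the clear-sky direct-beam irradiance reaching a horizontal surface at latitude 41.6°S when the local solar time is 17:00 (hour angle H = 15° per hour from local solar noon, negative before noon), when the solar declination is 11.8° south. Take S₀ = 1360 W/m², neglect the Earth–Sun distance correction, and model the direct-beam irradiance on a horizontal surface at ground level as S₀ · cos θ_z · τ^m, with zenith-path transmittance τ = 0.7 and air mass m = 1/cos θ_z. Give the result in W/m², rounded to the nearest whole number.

Hour angle H = 15° × (17 − 12) = 75.00°.
cos θ_z = sin(-41.6°) sin(-11.8°) + cos(-41.6°) cos(-11.8°) cos(75.00°) = 0.1358 + 0.1895 = 0.3253.
Air mass m = 1/cos θ_z = 1/0.3253 = 3.074; τ^m = 0.7^3.074 = 0.3341.
Surface direct beam = 1360 × 0.3253 × 0.3341 = 147.81 W/m².

148 W/m²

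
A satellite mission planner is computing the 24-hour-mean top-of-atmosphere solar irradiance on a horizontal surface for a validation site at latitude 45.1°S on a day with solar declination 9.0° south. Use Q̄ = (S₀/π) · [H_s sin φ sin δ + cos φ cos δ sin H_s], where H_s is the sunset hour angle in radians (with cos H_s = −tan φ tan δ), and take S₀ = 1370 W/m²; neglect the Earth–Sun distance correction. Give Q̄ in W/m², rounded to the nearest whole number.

The sunset hour angle satisfies cos H_s = −tan φ tan δ = -0.1589, giving H_s = 99.14°. In radians, H_s = 1.7303.
H_s sin φ sin δ = 1.7303 × -0.7083 × -0.1564 = 0.1917.
cos φ cos δ sin H_s = 0.7059 × 0.9877 × 0.9873 = 0.6884.
Q̄ = (1370/π) × (0.1917 + 0.6884) = 436.08 × 0.8801 = 383.79 W/m².

384 W/m²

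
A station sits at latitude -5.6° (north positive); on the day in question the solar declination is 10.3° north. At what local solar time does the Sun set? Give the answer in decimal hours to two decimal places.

cos H_s = −tan(-5.6°) · tan(10.3°) = 0.0178, so H_s = arccos(0.0178) = 88.98°.
Sunset is at 12 + H_s/15 = 12 + 5.932 = 17.932 h local solar time.

17.93 h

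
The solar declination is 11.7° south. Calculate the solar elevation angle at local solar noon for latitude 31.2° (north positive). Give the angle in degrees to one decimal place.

At local solar noon the hour angle is zero, so the elevation is 90° − |φ − δ| = 90° − |31.2° − (-11.7°)| = 90° − 42.9° = 47.1°.

47.1°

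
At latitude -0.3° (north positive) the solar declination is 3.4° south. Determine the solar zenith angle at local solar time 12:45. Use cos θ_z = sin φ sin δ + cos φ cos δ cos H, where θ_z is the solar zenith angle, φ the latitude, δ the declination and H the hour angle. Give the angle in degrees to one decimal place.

11.7°

Hour angle H = 15° × (12.75 − 12) = 11.25°.
cos θ_z = sin(-0.3°) sin(-3.4°) + cos(-0.3°) cos(-3.4°) cos(11.25°) = 0.0003 + 0.9790 = 0.9793.
θ_z = arccos(0.9793) = 11.68°.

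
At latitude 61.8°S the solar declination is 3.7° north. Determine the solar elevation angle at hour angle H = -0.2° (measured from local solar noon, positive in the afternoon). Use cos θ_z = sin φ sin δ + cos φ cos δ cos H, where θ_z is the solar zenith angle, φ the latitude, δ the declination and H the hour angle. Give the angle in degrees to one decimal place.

With φ = -61.8°, δ = 3.7°, H = -0.20°: sin φ sin δ = -0.0569, cos φ cos δ cos H = 0.4716, so cos θ_z = 0.4147.
θ_z = arccos(0.4147) = 65.50°, so the elevation is 90° − 65.50° = 24.50°.

24.5°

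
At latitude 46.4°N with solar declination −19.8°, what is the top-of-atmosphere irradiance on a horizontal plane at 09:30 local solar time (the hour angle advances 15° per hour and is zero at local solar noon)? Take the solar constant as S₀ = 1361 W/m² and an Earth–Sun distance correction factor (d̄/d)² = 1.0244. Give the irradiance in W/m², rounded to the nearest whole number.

376 W/m²

Hour angle H = 15° × (9.5 − 12) = -37.50°.
With φ = 46.4°, δ = -19.8°, H = -37.50°: sin φ sin δ = -0.2453, cos φ cos δ cos H = 0.5148, so cos θ_z = 0.2695.
Top-of-atmosphere irradiance = S₀ (d̄/d)² cos θ_z = 1361 × 1.0244 × 0.2695 = 375.74 W/m².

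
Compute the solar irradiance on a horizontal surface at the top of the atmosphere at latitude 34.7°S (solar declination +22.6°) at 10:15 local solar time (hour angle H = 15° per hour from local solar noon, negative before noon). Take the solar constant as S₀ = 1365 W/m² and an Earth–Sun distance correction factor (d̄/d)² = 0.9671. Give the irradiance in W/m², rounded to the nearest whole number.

Hour angle H = 15° × (10.25 − 12) = -26.25°.
cos θ_z = sin(-34.7°) sin(22.6°) + cos(-34.7°) cos(22.6°) cos(-26.25°) = -0.2188 + 0.6807 = 0.4619.
Top-of-atmosphere irradiance = S₀ (d̄/d)² cos θ_z = 1365 × 0.9671 × 0.4619 = 609.75 W/m².

610 W/m²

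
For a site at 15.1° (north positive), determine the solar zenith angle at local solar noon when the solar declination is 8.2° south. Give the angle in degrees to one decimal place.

23.3°

At local solar noon the hour angle is zero, so the zenith angle is |φ − δ| = |15.1° − (-8.2°)| = 23.3°.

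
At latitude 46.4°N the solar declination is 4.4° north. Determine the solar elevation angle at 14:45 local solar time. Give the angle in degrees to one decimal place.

34.9°

Hour angle H = 15° × (14.75 − 12) = 41.25°.
With φ = 46.4°, δ = 4.4°, H = 41.25°: sin φ sin δ = 0.0556, cos φ cos δ cos H = 0.5170, so cos θ_z = 0.5726.
θ_z = arccos(0.5726) = 55.07°, so the elevation is 90° − 55.07° = 34.93°.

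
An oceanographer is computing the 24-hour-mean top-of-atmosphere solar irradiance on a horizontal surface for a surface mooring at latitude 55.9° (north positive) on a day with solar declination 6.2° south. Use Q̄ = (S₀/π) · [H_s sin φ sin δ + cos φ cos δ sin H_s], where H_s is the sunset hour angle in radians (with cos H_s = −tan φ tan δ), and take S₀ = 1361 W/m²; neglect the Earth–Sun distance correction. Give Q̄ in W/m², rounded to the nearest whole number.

184 W/m²

cos H_s = −tan(55.9°) · tan(-6.2°) = 0.1605, so H_s = arccos(0.1605) = 80.76°. In radians, H_s = 1.4095.
H_s sin φ sin δ = 1.4095 × 0.8281 × -0.1080 = -0.1261.
cos φ cos δ sin H_s = 0.5606 × 0.9942 × 0.9870 = 0.5501.
Q̄ = (1361/π) × (-0.1261 + 0.5501) = 433.22 × 0.4240 = 183.69 W/m².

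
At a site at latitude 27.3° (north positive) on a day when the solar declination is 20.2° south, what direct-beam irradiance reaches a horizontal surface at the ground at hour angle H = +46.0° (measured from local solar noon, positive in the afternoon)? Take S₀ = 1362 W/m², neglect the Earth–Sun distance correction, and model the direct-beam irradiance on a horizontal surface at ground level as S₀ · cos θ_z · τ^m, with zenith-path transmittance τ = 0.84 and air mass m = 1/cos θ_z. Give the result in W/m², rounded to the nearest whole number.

cos θ_z = sin φ sin δ + cos φ cos δ cos H = (0.4586)(-0.3453) + (0.8886)(0.9385)(0.6947) = 0.4210.
Air mass m = 1/cos θ_z = 1/0.4210 = 2.375; τ^m = 0.84^2.375 = 0.6609.
Surface direct beam = 1362 × 0.4210 × 0.6609 = 378.96 W/m².

379 W/m²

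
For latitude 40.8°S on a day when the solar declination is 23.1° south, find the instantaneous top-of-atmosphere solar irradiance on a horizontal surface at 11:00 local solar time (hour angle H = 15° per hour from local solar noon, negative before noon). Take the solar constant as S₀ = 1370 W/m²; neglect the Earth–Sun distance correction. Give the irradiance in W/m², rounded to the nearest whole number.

Hour angle H = 15° × (11 − 12) = -15.00°.
With φ = -40.8°, δ = -23.1°, H = -15.00°: sin φ sin δ = 0.2564, cos φ cos δ cos H = 0.6726, so cos θ_z = 0.9290.
Top-of-atmosphere irradiance = S₀ cos θ_z = 1370 × 0.9290 = 1272.73 W/m².

1273 W/m²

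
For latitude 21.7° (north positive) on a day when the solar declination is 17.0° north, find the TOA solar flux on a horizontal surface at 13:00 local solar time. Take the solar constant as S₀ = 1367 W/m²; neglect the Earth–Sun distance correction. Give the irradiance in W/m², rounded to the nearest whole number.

Hour angle H = 15° × (13 − 12) = 15.00°.
cos θ_z = sin(21.7°) sin(17.0°) + cos(21.7°) cos(17.0°) cos(15.00°) = 0.1081 + 0.8583 = 0.9664.
Top-of-atmosphere irradiance = S₀ cos θ_z = 1367 × 0.9664 = 1321.07 W/m².

1321 W/m²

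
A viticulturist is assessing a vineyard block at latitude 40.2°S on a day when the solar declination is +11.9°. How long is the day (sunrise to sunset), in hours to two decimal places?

10.63 hours

−tan φ tan δ = −(-0.8451)(0.2107) = 0.1781; H_s = arccos(0.1781) = 79.74°.
Day length = 2 H_s / 15° h⁻¹ = 159.48° / 15 = 10.632 h.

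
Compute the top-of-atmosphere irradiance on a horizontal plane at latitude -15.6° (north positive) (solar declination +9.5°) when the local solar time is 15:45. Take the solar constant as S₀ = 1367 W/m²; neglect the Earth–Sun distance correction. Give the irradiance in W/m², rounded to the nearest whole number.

Hour angle H = 15° × (15.75 − 12) = 56.25°.
With φ = -15.6°, δ = 9.5°, H = 56.25°: sin φ sin δ = -0.0444, cos φ cos δ cos H = 0.5278, so cos θ_z = 0.4834.
Top-of-atmosphere irradiance = S₀ cos θ_z = 1367 × 0.4834 = 660.81 W/m².

661 W/m²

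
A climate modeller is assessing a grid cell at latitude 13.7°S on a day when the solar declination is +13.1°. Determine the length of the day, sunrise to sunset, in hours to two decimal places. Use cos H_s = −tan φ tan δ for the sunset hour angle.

cos H_s = −tan(-13.7°) · tan(13.1°) = 0.0567, so H_s = arccos(0.0567) = 86.75°.
Day length = 2 H_s / 15° h⁻¹ = 173.50° / 15 = 11.567 h.

11.57 hours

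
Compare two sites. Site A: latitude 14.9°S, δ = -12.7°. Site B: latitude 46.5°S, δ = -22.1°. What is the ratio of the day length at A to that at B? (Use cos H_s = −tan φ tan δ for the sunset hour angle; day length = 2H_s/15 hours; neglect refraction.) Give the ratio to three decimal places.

0.810

A: H_s = arccos(−tan -14.9° · tan -12.7°) = 93.44°, so 2H_s/15 = 12.4587 h.
B: H_s = arccos(−tan -46.5° · tan -22.1°) = 115.33°, so 2H_s/15 = 15.3773 h.
Ratio A/B = 12.4587 / 15.3773 = 0.8102.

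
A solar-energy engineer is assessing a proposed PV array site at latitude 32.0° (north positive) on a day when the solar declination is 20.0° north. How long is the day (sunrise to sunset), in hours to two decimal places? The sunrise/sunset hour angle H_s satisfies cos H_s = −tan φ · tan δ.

The sunset hour angle satisfies cos H_s = −tan φ tan δ = -0.2274, giving H_s = 103.14°.
Day length = 2 H_s / 15° h⁻¹ = 206.28° / 15 = 13.752 h.

13.75 hours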